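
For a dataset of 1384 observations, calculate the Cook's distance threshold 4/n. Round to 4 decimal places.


The threshold is 4/n.
4/1384 = 0.0029.

0.0029


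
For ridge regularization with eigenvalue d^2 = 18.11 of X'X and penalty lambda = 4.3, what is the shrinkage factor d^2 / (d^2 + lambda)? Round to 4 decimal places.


Denominator = d^2 + lambda = 18.11 + 4.3 = 22.4100.
Shrinkage = 18.11 / 22.4100 = 0.8081.

0.8081


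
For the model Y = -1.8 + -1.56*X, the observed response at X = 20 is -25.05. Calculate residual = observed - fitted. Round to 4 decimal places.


Compute yhat = -1.8 + (-1.56)(20) = -33.0000.
Residual = actual - predicted = -25.05 - -33.0000 = 7.9500.

7.9500


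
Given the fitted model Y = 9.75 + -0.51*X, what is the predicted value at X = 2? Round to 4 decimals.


Plug X = 2 into Y = 9.75 + -0.51*X:
Y = 9.75 + -1.0200 = 8.7300.

8.7300


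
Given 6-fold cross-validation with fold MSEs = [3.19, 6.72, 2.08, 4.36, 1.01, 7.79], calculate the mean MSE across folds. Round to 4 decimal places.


Sum of fold MSEs = 25.1500.
Average = 25.1500 / 6 = 4.1917.

4.1917


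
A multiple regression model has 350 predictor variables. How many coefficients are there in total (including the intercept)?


Each predictor gets one coefficient, plus one intercept.
Total parameters = 350 + 1 = 351.

351


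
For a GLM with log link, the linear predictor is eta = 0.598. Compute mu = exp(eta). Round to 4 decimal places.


Apply the inverse link:
mu = e^0.598 = 1.8185.

1.8185


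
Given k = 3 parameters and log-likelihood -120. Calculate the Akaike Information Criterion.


AIC = 2k - 2*loglik = 2(3) - 2(-120).
= 6 + 240 = 246.

246


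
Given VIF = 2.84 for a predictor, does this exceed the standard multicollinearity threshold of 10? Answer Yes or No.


The threshold is 10.
VIF = 2.84 is < 10.
Multicollinearity indication: No.

No


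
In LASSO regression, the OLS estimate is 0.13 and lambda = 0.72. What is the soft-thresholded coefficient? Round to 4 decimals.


Absolute value: |0.13| = 0.13.
Compare to lambda = 0.72.
Since |beta| <= lambda, the coefficient is set to 0.

0.0000


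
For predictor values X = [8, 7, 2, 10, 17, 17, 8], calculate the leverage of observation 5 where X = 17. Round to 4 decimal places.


Mean of X: xbar = 9.8571.
SXX = 178.8571.
For X = 17: h = 1/7 + (17 - 9.8571)^2/178.8571 = 0.4281.

0.4281


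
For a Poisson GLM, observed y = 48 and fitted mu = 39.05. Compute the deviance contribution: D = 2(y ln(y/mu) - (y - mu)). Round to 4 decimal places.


y/mu = 48/39.05 = 1.229193 (approx.), and ln(48/39.05) = 0.206358.
y * ln(y/mu) = 48 * 0.206358 = 9.905184.
y - mu = 8.95.
D = 2 * (9.905184 - 8.95) = 1.910368, which rounds to 1.9104.

1.9104


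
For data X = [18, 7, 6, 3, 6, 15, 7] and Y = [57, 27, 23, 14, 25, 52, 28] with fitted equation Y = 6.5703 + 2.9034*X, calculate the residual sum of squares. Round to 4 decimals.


For each point, residual = actual - predicted.
Residuals: [-1.8315, 0.1059, -0.9907, -1.2805, 1.0093, 1.8787, 1.1059].
Sum of squared residuals = 11.7580.

11.7580


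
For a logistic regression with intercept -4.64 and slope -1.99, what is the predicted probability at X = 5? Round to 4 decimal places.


z = -4.64 + -1.99 * 5 = -14.5900.
Sigmoid: P = 1 / (1 + exp(14.5900)) = 0.0000.

0.0000


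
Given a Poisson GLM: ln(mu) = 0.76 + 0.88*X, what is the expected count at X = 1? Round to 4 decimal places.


Compute eta = 0.76 + 0.88 * 1 = 1.6400.
Apply inverse link: mu = e^1.6400 = 5.1552.

5.1552


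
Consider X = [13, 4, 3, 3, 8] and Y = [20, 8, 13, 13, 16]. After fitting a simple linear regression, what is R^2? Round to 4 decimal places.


The fitted line is Y = 8.6952 + 0.8556*X.
SSres = 23.2406, SStot = 78.0000.
R^2 = 1 - SSres/SStot = 0.7020.

0.7020


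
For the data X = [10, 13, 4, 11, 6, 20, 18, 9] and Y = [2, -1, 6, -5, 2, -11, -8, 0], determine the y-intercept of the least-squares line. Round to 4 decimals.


First find the slope: b1 = -0.9693.
Means: xbar = 11.3750, ybar = -1.8750.
b0 = ybar - b1 * xbar = -1.8750 - -0.9693 * 11.3750 = 9.1510.

9.1510


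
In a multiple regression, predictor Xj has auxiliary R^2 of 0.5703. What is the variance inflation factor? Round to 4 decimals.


Denominator: 1 - 0.5703 = 0.4297.
VIF = 1 / 0.4297 = 2.3272.

2.3272


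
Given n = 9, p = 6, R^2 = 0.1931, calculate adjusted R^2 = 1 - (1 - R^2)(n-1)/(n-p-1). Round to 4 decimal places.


Adjusted R^2 = 1 - (1 - R^2) * (n-1)/(n-p-1).
(1 - R^2) = 0.8069.
(n-1)/(n-p-1) = 8/2.
(1 - R^2) * (n-1) = 0.8069 * 8 = 6.4552.
Divide by (n-p-1): 6.4552 / 2 = 3.2276.
Adj R^2 = 1 - 3.2276 = -2.2276.

-2.2276


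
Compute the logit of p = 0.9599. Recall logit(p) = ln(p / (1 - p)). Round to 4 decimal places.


The odds are p/(1-p) = 0.9599 / 0.0401 = 23.9377.
logit(p) = ln(23.9377) = 3.1755.

3.1755


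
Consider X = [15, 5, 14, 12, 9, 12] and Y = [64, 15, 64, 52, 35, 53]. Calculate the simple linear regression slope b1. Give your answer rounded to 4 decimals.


First compute the means: xbar = 11.1667, ybar = 47.1667.
Then S_xx = sum((xi - xbar)^2) = 66.8333.
S_xy = sum((xi - xbar)(yi - ybar)) = 345.8333.
b1 = S_xy / S_xx = 345.8333 / 66.8333 = 5.1746.

5.1746


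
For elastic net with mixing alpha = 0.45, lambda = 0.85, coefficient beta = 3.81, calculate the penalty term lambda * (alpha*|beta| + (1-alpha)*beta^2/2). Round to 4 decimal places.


L1 component = 0.45 * |3.81| = 1.7145.
L2 component = 0.55 * 3.81^2 / 2 = 3.9919.
Penalty = 0.85 * (1.7145 + 3.9919) = 0.85 * 5.7064 = 4.8505.

4.8505


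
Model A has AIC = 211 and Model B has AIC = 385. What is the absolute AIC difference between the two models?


|AIC_A - AIC_B| = |211 - 385| = 174.
Model A is preferred (lower AIC).

174


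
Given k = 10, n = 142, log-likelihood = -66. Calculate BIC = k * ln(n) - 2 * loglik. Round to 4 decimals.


Compute k*ln(n) = 10*ln(142) = 10*4.955827 = 49.558270.
Then -2*loglik = 132.
BIC = 49.558270 + 132 = 181.558270, which rounds to 181.5583.

181.5583


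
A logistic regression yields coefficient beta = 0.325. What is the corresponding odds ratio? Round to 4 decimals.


exp(0.325) = 1.3840.
So the odds ratio is 1.3840.

1.3840


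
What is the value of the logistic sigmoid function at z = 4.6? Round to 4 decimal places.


Compute exp(-4.6000) = 0.0101.
Sigmoid = 1 / (1 + 0.0101) = 1 / 1.0101 = 0.9900.

0.9900


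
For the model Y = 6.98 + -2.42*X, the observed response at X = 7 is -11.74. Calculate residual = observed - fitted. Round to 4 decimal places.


Compute yhat = 6.98 + (-2.42)(7) = -9.9600.
Residual = actual - predicted = -11.74 - -9.9600 = -1.7800.

-1.7800


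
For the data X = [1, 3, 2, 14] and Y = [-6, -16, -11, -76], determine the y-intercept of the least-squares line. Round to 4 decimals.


First find the slope: b1 = -5.4091.
Means: xbar = 5.0000, ybar = -27.2500.
b0 = ybar - b1 * xbar = -27.2500 - -5.4091 * 5.0000 = -0.2045.

-0.2045


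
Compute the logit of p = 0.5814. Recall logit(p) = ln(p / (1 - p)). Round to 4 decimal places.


The odds are p/(1-p) = 0.5814 / 0.4186 = 1.3889.
logit(p) = ln(1.3889) = 0.3285.

0.3285


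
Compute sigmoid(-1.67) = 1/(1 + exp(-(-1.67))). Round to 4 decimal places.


First, exp(1.6700) = 5.3122.
Then sigma(z) = 1/(1 + 5.3122) = 0.1584.

0.1584


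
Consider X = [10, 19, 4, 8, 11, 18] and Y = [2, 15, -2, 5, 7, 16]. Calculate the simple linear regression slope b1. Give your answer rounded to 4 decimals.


Calculate xbar = 11.6667, ybar = 7.1667.
S_xx = 169.3333, S_xy = 200.3333.
Using b1 = S_xy / S_xx = 200.3333 / 169.3333, we get b1 = 1.1831.

1.1831


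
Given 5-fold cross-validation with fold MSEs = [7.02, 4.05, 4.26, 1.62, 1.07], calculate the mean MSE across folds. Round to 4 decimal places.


Add all fold MSEs: 18.0200.
Divide by k = 5: 18.0200/5 = 3.6040.

3.6040


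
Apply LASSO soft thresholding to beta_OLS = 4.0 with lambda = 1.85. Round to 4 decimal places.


Check: |4.0| = 4.0 vs lambda = 1.85.
Since |beta| > lambda, coefficient = sign(beta)*(|beta| - lambda) = 2.1500.
Soft-thresholded coefficient = 2.1500.

2.1500


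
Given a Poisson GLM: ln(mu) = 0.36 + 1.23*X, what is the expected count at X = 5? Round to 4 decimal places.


Compute eta = 0.36 + 1.23 * 5 = 6.5100.
Apply inverse link: mu = e^6.5100 = 671.8264.

671.8264


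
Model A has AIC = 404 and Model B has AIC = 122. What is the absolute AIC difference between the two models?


Absolute difference = |404 - 122| = 282.
The model with lower AIC (B) is preferred.

282


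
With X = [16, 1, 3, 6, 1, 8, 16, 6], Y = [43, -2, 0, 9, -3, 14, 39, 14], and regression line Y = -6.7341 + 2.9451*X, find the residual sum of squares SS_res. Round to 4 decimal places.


Predicted values from Y = -6.7341 + 2.9451*X.
Residuals: [2.6125, 1.7890, -2.1012, -1.9365, 0.7890, -2.8267, -1.3875, 3.0635].
SSres = 38.1137.

38.1137


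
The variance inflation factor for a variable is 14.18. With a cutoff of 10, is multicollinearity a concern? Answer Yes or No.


Compare VIF = 14.18 to the threshold of 10.
14.18 >= 10, so the answer is Yes.

Yes


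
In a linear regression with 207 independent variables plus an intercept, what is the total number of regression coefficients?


Each predictor gets one coefficient, plus one intercept.
Total parameters = 207 + 1 = 208.

208


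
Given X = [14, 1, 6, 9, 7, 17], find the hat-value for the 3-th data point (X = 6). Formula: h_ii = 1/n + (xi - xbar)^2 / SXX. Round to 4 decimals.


Compute xbar = 9.0000 with n = 6 observations.
SXX = 166.0000.
Leverage = 1/6 + (6 - 9.0000)^2/166.0000 = 0.2209.

0.2209


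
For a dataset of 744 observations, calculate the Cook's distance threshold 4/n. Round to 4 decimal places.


The threshold is 4/n.
4/744 = 0.0054.

0.0054


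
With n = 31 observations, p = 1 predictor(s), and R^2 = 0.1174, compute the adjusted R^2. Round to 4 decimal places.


Plug in: Adj R^2 = 1 - (1 - 0.1174) * 30/29.
= 1 - 0.8826 * 30/29
= 1 - 26.4780 / 29
= 1 - 0.9130 = 0.0870.

0.0870


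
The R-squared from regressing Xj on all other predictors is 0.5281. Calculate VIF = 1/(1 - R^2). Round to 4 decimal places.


VIF = 1 / (1 - 0.5281).
= 1 / 0.4719 = 2.1191.

2.1191


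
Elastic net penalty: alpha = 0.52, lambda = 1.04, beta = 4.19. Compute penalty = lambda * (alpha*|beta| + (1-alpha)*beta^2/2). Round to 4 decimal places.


L1 component = 0.52 * |4.19| = 2.1788.
L2 component = 0.48 * 4.19^2 / 2 = 4.2135.
Penalty = 1.04 * (2.1788 + 4.2135) = 1.04 * 6.3923 = 6.6480.

6.6480


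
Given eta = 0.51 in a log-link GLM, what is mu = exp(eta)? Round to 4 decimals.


The inverse log link gives:
mu = exp(0.51) = 1.6653.

1.6653


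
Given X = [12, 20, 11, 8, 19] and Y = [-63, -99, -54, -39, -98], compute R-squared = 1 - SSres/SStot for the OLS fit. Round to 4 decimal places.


The fitted line is Y = 0.9273 + -5.1091*X.
SSres = 17.8909, SStot = 2889.2000.
R^2 = 1 - SSres/SStot = 0.9938.

0.9938


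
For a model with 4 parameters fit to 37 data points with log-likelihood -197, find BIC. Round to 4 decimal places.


k * ln(n) = 4 * ln(37) = 4 * 3.610918 = 14.443672.
-2 * loglik = -2 * (-197) = 394.
BIC = 14.443672 + 394 = 408.443672, which rounds to 408.4437.

408.4437


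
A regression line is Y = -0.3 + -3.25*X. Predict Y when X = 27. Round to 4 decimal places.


Predicted value:
Y = -0.3 + (-3.25)(27) = -0.3 + -87.7500 = -88.0500.

-88.0500


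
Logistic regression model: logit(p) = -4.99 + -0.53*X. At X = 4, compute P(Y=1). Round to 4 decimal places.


z = -4.99 + -0.53 * 4 = -7.1100.
Sigmoid: P = 1 / (1 + exp(7.1100)) = 0.0008.

0.0008


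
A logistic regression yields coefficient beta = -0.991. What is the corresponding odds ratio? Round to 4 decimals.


exp(-0.991) = 0.3712.
So the odds ratio is 0.3712.

0.3712


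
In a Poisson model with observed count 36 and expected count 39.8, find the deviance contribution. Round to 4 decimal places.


First: ln(36/39.8) = -0.100348.
Then: 36 * -0.100348 = -3.612528.
y - mu = 36 - 39.8 = -3.8.
D = 2(-3.612528 - -3.8) = 0.374944, which rounds to 0.3749.

0.3749


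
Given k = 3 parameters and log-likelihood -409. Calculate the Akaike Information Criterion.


AIC = 2*3 - 2*(-409).
= 6 + 818 = 824.

824


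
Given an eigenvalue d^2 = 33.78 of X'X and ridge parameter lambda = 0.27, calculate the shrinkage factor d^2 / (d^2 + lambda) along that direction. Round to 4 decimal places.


d^2 + lambda = 33.78 + 0.27 = 34.0500.
Shrinkage factor = 33.78/34.0500 = 0.9921.

0.9921


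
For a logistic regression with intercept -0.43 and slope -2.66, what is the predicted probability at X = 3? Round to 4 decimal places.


Linear predictor: z = -0.43 + -2.66 * 3 = -8.4100.
P = 1/(1 + exp(8.4100)) = 1/(1 + 4491.7605) = 0.0002.

0.0002


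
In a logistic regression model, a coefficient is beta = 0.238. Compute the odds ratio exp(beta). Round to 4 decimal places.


The odds ratio is computed as:
OR = e^(0.238) = 1.2687.

1.2687


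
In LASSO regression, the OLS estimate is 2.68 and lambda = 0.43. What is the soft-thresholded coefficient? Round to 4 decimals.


Check: |2.68| = 2.68 vs lambda = 0.43.
Since |beta| > lambda, coefficient = sign(beta)*(|beta| - lambda) = 2.2500.
Soft-thresholded coefficient = 2.2500.

2.2500


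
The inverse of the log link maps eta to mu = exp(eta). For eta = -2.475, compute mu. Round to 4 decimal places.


The inverse log link gives:
mu = exp(-2.475) = 0.0842.

0.0842


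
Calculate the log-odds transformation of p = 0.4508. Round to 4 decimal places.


1 - p = 0.5492.
p/(1-p) = 0.8208.
logit = ln(0.8208) = -0.1974.

-0.1974


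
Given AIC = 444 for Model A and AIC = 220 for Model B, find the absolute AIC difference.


Compute |444 - 220| = 224.
Model B has the smaller AIC.

224


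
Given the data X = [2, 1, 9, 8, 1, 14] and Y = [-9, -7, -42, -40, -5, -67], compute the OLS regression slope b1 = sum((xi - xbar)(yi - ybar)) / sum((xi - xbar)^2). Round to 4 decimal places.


The sample means are xbar = 5.8333 and ybar = -28.3333.
Compute S_xx = 142.8333 and S_xy = -674.3333.
Slope b1 = S_xy / S_xx = -674.3333 / 142.8333 = -4.7211.

-4.7211


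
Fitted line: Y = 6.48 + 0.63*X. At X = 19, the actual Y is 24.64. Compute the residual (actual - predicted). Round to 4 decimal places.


Predicted = 6.48 + 0.63 * 19 = 18.4500.
Residual = 24.64 - 18.4500 = 6.1900.

6.1900


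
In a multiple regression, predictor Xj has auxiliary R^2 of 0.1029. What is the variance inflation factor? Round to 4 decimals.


Denominator: 1 - 0.1029 = 0.8971.
VIF = 1 / 0.8971 = 1.1147.

1.1147


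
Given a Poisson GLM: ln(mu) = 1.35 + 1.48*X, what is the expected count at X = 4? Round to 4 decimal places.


eta = 1.35 + 1.48 * 4 = 7.2700.
mu = exp(7.2700) = 1436.5505.

1436.5505


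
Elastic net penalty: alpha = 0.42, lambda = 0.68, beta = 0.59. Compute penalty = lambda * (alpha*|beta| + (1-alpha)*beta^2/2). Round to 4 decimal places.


alpha * |beta| = 0.42 * 0.59 = 0.2478.
(1-alpha) * beta^2/2 = 0.58 * 0.3481/2 = 0.1009.
Total = 0.68 * (0.2478 + 0.1009) = 0.2371.

0.2371


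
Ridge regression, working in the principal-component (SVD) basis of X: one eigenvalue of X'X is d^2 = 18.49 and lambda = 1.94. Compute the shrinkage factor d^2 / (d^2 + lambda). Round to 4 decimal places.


Compute the denominator: 18.49 + 1.94 = 20.4300.
Shrinkage factor = 18.49 / 20.4300 = 0.9050.

0.9050


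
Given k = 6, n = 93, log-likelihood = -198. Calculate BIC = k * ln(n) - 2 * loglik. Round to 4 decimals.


ln(93) = 4.532599.
k * ln(n) = 6 * 4.532599 = 27.195594.
-2L = 396.
BIC = 27.195594 + 396 = 423.195594, which rounds to 423.1956.

423.1956


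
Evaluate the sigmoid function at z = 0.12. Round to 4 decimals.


Compute exp(-0.1200) = 0.8869.
Sigmoid = 1 / (1 + 0.8869) = 1 / 1.8869 = 0.5300.

0.5300


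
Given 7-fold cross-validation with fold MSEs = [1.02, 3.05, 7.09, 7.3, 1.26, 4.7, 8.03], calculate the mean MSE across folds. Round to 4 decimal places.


Total MSE across folds = 32.4500.
CV-MSE = 32.4500/7 = 4.6357.

4.6357


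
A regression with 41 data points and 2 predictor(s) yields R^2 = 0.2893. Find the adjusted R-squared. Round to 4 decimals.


Adjusted R^2 = 1 - (1 - R^2) * (n-1)/(n-p-1).
(1 - R^2) = 0.7107.
(n-1)/(n-p-1) = 40/38.
(1 - R^2) * (n-1) = 0.7107 * 40 = 28.4280.
Divide by (n-p-1): 28.4280 / 38 = 0.7481.
Adj R^2 = 1 - 0.7481 = 0.2519.

0.2519


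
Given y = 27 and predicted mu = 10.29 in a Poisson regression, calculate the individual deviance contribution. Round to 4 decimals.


Compute y*ln(y/mu) = 27*ln(27/10.29) = 27*0.964664 = 26.045928.
y - mu = 16.71.
D = 2*(26.045928 - (16.71)) = 18.671856, which rounds to 18.6719.

18.6719


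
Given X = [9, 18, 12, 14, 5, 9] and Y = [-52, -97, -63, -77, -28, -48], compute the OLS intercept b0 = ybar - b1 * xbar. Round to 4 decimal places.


The slope is b1 = -5.2917.
Sample means are xbar = 11.1667 and ybar = -60.8333.
Intercept: b0 = -60.8333 - (-5.2917)(11.1667) = -1.7423.

-1.7423


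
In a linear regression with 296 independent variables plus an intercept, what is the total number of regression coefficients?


Including the intercept, the model has 296 predictor coefficients + 1 intercept.
Total = 297.

297


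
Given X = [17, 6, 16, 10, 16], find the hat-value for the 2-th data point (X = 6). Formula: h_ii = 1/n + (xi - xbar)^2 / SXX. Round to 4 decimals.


Compute xbar = 13.0000 with n = 5 observations.
SXX = 92.0000.
Leverage = 1/5 + (6 - 13.0000)^2/92.0000 = 0.7326.

0.7326


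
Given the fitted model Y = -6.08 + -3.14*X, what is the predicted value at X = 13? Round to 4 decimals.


Predicted value:
Y = -6.08 + (-3.14)(13) = -6.08 + -40.8200 = -46.9000.

-46.9000


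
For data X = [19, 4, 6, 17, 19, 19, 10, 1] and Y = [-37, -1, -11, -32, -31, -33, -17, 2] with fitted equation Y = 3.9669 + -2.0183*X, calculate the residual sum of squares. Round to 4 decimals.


Compute predicted values, then residuals = yi - yhat_i.
Residuals: [-2.6192, 3.1063, -2.8571, -1.6558, 3.3808, 1.3808, -0.7839, 0.0514].
SSres = sum(residual^2) = 41.3676.

41.3676


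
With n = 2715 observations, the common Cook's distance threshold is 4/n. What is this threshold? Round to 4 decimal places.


Using the rule of thumb:
Threshold = 4 / 2715 = 0.0015.

0.0015


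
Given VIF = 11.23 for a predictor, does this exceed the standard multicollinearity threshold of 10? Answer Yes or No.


The threshold is 10.
VIF = 11.23 is >= 10.
Multicollinearity indication: Yes.

Yes


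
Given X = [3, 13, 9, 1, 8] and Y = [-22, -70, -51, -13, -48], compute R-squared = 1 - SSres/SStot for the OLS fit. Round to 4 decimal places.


Fit the OLS line: b0 = -8.2069, b1 = -4.7931.
SSres = 2.8276.
SStot = 2134.8000.
R^2 = 1 - 2.8276/2134.8000 = 0.9987.

0.9987


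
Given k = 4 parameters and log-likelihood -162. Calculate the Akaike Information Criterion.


AIC = 2k - 2*loglik = 2(4) - 2(-162).
= 8 + 324 = 332.

332


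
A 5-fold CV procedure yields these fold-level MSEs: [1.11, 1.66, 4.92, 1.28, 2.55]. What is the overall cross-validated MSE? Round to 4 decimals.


Total MSE across folds = 11.5200.
CV-MSE = 11.5200/5 = 2.3040.

2.3040


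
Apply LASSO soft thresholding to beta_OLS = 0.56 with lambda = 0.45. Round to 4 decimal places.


Check: |0.56| = 0.56 vs lambda = 0.45.
Since |beta| > lambda, coefficient = sign(beta)*(|beta| - lambda) = 0.1100.
Soft-thresholded coefficient = 0.1100.

0.1100


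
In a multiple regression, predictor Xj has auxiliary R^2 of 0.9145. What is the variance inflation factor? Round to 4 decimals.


Denominator: 1 - 0.9145 = 0.0855.
VIF = 1 / 0.0855 = 11.6959.

11.6959


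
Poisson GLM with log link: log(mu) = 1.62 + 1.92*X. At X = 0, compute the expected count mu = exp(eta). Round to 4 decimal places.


eta = 1.62 + 1.92 * 0 = 1.6200.
mu = exp(1.6200) = 5.0531.

5.0531


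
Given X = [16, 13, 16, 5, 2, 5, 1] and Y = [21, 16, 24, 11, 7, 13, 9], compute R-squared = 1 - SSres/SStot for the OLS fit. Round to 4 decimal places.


The fitted line is Y = 6.8333 + 0.9167*X.
SSres = 21.0833, SStot = 235.7143.
R^2 = 1 - SSres/SStot = 0.9106.

0.9106


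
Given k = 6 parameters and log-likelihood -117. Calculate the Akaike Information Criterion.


AIC = 2*6 - 2*(-117).
= 12 + 234 = 246.

246


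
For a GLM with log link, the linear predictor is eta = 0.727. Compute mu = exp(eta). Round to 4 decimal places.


Apply the inverse link:
mu = e^0.727 = 2.0689.

2.0689


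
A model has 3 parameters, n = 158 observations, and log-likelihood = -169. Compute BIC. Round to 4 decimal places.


Compute k*ln(n) = 3*ln(158) = 3*5.062595 = 15.187785.
Then -2*loglik = 338.
BIC = 15.187785 + 338 = 353.187785, which rounds to 353.1878.

353.1878


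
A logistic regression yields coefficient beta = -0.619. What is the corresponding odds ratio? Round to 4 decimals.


exp(-0.619) = 0.5385.
So the odds ratio is 0.5385.

0.5385


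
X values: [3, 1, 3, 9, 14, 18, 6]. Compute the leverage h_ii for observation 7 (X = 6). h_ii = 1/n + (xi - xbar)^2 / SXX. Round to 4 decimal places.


Mean of X: xbar = 7.7143.
SXX = 239.4286.
For X = 6: h = 1/7 + (6 - 7.7143)^2/239.4286 = 0.1551.

0.1551


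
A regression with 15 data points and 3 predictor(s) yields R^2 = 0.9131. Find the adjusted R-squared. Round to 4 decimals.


Using the formula:
(1 - 0.9131) = 0.0869.
Multiply by 14/11: 0.0869 * 14 = 1.2166, then 1.2166 / 11 = 0.1106.
Adj R^2 = 1 - 0.1106 = 0.8894.

0.8894


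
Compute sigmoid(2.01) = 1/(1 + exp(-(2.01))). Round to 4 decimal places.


exp(-2.0100) = 0.1340.
1 + exp(-z) = 1.1340.
sigmoid = 1/1.1340 = 0.8818.

0.8818


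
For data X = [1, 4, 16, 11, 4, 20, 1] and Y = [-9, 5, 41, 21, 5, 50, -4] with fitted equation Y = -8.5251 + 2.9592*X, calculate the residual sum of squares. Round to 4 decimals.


Compute predicted values, then residuals = yi - yhat_i.
Residuals: [-3.4341, 1.6883, 2.1779, -3.0261, 1.6883, -0.6589, 1.5659].
SSres = sum(residual^2) = 34.2805.

34.2805


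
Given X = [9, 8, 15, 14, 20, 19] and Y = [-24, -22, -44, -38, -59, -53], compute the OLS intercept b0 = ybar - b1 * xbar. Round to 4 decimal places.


Compute b1 = -3.0204 from the OLS formula.
With xbar = 14.1667 and ybar = -40.0000, the intercept is:
b0 = -40.0000 - -3.0204 * 14.1667 = 2.7883.

2.7883


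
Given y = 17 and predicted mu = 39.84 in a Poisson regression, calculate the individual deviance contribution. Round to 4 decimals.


Compute y*ln(y/mu) = 17*ln(17/39.84) = 17*-0.851658 = -14.478186.
y - mu = -22.84.
D = 2*(-14.478186 - (-22.84)) = 16.723628, which rounds to 16.7236.

16.7236


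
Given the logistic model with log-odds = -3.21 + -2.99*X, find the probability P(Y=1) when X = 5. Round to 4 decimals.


z = -3.21 + -2.99 * 5 = -18.1600.
Sigmoid: P = 1 / (1 + exp(18.1600)) = 0.0000.

0.0000


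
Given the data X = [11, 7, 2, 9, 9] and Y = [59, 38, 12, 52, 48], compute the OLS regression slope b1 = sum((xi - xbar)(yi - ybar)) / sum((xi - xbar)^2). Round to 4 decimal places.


First compute the means: xbar = 7.6000, ybar = 41.8000.
Then S_xx = sum((xi - xbar)^2) = 47.2000.
S_xy = sum((xi - xbar)(yi - ybar)) = 250.6000.
b1 = S_xy / S_xx = 250.6000 / 47.2000 = 5.3093.

5.3093


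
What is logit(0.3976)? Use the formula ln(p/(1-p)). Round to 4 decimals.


Compute the odds: 0.3976/0.6024 = 0.6600.
Take the natural log: ln(0.6600) = -0.4155.

-0.4155


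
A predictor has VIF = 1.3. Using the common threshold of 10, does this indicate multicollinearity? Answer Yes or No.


Compare VIF = 1.3 to the threshold of 10.
1.3 < 10, so the answer is No.

No


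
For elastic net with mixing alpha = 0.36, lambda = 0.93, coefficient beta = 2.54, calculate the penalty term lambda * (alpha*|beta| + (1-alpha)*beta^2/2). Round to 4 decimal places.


Compute:
L1 = 0.36 * 2.54 = 0.9144.
L2 = 0.64 * 2.54^2 / 2 = 2.0645.
Penalty = 0.93 * (0.9144 + 2.0645) = 2.7704.

2.7704


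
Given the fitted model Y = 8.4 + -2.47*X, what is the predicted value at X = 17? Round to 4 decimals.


Predicted value:
Y = 8.4 + (-2.47)(17) = 8.4 + -41.9900 = -33.5900.

-33.5900


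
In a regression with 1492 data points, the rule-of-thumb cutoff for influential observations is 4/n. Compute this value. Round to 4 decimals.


Cook's distance cutoff = 4/n = 4/1492.
= 0.0027.

0.0027


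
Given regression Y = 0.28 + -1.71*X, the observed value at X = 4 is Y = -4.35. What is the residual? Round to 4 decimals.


Compute yhat = 0.28 + (-1.71)(4) = -6.5600.
Residual = actual - predicted = -4.35 - -6.5600 = 2.2100.

2.2100


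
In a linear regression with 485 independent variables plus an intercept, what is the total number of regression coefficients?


Including the intercept, the model has 485 predictor coefficients + 1 intercept.
Total = 486.

486


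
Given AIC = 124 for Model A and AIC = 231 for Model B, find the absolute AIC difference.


Absolute difference = |124 - 231| = 107.
The model with lower AIC (A) is preferred.

107


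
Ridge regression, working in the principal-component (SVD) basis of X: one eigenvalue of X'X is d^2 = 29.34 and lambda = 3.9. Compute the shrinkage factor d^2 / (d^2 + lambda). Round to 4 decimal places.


d^2 + lambda = 29.34 + 3.9 = 33.2400.
Shrinkage factor = 29.34/33.2400 = 0.8827.

0.8827


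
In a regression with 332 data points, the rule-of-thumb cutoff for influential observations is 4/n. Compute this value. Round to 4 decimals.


Using the rule of thumb:
Threshold = 4 / 332 = 0.0120.

0.0120


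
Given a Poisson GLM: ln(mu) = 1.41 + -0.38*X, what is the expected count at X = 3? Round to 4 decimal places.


eta = 1.41 + -0.38 * 3 = 0.2700.
mu = exp(0.2700) = 1.3100.

1.3100


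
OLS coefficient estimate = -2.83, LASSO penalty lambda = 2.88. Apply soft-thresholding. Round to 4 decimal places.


|beta_OLS| = 2.83.
lambda = 2.88.
Since |beta| <= lambda, the coefficient is set to 0.
Result = 0.0000.

0.0000


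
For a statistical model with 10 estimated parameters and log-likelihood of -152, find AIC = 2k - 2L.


AIC = 2k - 2*loglik = 2(10) - 2(-152).
= 20 + 304 = 324.

324


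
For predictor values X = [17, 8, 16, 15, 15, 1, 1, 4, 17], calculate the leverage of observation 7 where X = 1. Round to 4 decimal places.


Mean of X: xbar = 10.4444.
SXX = 384.2222.
For X = 1: h = 1/9 + (1 - 10.4444)^2/384.2222 = 0.3433.

0.3433


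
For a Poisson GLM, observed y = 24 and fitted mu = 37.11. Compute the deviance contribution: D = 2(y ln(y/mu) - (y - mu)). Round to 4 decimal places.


y/mu = 24/37.11 = 0.646726 (approx.), and ln(24/37.11) = -0.435833.
y * ln(y/mu) = 24 * -0.435833 = -10.459992.
y - mu = -13.11.
D = 2 * (-10.459992 - -13.11) = 5.300016, which rounds to 5.3000.

5.3000


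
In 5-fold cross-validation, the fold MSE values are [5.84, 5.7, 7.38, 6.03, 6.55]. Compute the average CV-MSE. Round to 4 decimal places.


Sum of fold MSEs = 31.5000.
Average = 31.5000 / 5 = 6.3000.

6.3000


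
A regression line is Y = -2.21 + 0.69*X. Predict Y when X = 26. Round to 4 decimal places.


Substitute X = 26 into the equation:
Y = -2.21 + 0.69 * 26 = -2.21 + 17.9400 = 15.7300.

15.7300


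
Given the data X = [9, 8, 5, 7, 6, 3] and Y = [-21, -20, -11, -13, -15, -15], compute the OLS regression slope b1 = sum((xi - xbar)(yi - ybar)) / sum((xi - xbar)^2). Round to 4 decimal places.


Calculate xbar = 6.3333, ybar = -15.8333.
S_xx = 23.3333, S_xy = -28.3333.
Using b1 = S_xy / S_xx = -28.3333 / 23.3333, we get b1 = -1.2143.

-1.2143


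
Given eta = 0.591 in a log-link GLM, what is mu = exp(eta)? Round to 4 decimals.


The inverse log link gives:
mu = exp(0.591) = 1.8058.

1.8058


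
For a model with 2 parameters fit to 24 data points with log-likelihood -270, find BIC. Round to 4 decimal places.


ln(24) = 3.178054.
k * ln(n) = 2 * 3.178054 = 6.356108.
-2L = 540.
BIC = 6.356108 + 540 = 546.356108, which rounds to 546.3561.

546.3561


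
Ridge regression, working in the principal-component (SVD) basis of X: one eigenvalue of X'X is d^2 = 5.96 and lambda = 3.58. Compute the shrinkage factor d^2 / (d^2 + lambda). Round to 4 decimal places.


Denominator = d^2 + lambda = 5.96 + 3.58 = 9.5400.
Shrinkage = 5.96 / 9.5400 = 0.6247.

0.6247


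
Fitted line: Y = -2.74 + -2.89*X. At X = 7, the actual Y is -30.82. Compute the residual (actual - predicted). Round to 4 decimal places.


Compute yhat = -2.74 + (-2.89)(7) = -22.9700.
Residual = actual - predicted = -30.82 - -22.9700 = -7.8500.

-7.8500


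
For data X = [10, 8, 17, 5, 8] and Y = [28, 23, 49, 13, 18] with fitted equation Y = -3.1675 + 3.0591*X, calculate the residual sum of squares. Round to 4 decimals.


Predicted values from Y = -3.1675 + 3.0591*X.
Residuals: [0.5765, 1.6947, 0.1628, 0.8720, -3.3053].
SSres = 14.9163.

14.9163


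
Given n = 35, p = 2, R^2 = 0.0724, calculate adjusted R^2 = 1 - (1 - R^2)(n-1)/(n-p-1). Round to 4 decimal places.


Plug in: Adj R^2 = 1 - (1 - 0.0724) * 34/32.
= 1 - 0.9276 * 34/32
= 1 - 31.5384 / 32
= 1 - 0.9856 = 0.0144.

0.0144


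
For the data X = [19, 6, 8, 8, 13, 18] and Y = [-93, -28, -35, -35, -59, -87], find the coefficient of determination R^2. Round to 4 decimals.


The fitted line is Y = 4.9242 + -5.0909*X.
SSres = 13.5606, SStot = 4004.8333.
R^2 = 1 - SSres/SStot = 0.9966.

0.9966


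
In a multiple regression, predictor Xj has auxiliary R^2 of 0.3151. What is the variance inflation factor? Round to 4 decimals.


Denominator: 1 - 0.3151 = 0.6849.
VIF = 1 / 0.6849 = 1.4601.

1.4601


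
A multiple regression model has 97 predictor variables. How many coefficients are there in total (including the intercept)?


Including the intercept, the model has 97 predictor coefficients + 1 intercept.
Total = 98.

98


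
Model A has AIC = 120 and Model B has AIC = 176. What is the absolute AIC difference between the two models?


Absolute difference = |120 - 176| = 56.
The model with lower AIC (A) is preferred.

56


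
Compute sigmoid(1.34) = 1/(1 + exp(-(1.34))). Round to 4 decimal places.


First, exp(-1.3400) = 0.2618.
Then sigma(z) = 1/(1 + 0.2618) = 0.7925.

0.7925


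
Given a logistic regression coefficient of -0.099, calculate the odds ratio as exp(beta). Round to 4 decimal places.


exp(-0.099) = 0.9057.
So the odds ratio is 0.9057.

0.9057


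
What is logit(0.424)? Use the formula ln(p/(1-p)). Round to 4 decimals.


The odds are p/(1-p) = 0.424 / 0.576 = 0.7361.
logit(p) = ln(0.7361) = -0.3064.

-0.3064


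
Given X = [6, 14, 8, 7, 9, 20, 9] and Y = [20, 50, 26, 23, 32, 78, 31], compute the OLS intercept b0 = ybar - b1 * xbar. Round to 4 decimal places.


First find the slope: b1 = 4.1490.
Means: xbar = 10.4286, ybar = 37.1429.
b0 = ybar - b1 * xbar = 37.1429 - 4.1490 * 10.4286 = -6.1255.

-6.1255


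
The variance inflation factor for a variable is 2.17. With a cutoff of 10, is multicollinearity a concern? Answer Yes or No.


Compare VIF = 2.17 to the threshold of 10.
2.17 < 10, so the answer is No.

No


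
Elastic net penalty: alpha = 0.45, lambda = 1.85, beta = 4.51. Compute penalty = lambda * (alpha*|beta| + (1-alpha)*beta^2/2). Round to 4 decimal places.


Compute:
L1 = 0.45 * 4.51 = 2.0295.
L2 = 0.55 * 4.51^2 / 2 = 5.5935.
Penalty = 1.85 * (2.0295 + 5.5935) = 14.1026.

14.1026


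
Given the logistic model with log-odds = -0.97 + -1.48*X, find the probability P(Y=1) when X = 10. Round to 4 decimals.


Linear predictor: z = -0.97 + -1.48 * 10 = -15.7700.
P = 1/(1 + exp(15.7700)) = 1/(1 + 7060313.4041) = 0.0000.

0.0000


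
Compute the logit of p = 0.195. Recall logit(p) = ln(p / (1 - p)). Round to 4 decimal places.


1 - p = 0.805.
p/(1-p) = 0.2422.
logit = ln(0.2422) = -1.4178.

-1.4178


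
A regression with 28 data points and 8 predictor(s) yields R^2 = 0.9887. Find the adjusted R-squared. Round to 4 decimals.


Adjusted R^2 = 1 - (1 - R^2) * (n-1)/(n-p-1).
(1 - R^2) = 0.0113.
(n-1)/(n-p-1) = 27/19.
(1 - R^2) * (n-1) = 0.0113 * 27 = 0.3051.
Divide by (n-p-1): 0.3051 / 19 = 0.0161.
Adj R^2 = 1 - 0.0161 = 0.9839.

0.9839


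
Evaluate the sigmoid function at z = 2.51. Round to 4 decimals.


First, exp(-2.5100) = 0.0813.
Then sigma(z) = 1/(1 + 0.0813) = 0.9248.

0.9248


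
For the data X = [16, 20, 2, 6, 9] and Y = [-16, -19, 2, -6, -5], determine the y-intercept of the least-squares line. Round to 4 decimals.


Compute b1 = -1.1459 from the OLS formula.
With xbar = 10.6000 and ybar = -8.8000, the intercept is:
b0 = -8.8000 - -1.1459 * 10.6000 = 3.3467.

3.3467


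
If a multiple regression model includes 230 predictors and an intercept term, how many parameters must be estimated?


Each predictor gets one coefficient, plus one intercept.
Total parameters = 230 + 1 = 231.

231


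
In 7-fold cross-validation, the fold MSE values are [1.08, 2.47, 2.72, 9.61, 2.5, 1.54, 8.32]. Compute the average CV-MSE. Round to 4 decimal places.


Total MSE across folds = 28.2400.
CV-MSE = 28.2400/7 = 4.0343.

4.0343


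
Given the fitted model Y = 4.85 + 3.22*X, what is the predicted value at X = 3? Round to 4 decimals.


Predicted value:
Y = 4.85 + (3.22)(3) = 4.85 + 9.6600 = 14.5100.

14.5100


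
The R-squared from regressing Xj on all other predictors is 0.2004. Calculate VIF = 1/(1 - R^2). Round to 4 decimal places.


Using VIF = 1/(1 - R^2_j):
1 - 0.2004 = 0.7996.
VIF = 1.2506.

1.2506


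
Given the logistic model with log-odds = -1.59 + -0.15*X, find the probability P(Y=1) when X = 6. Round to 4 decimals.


z = -1.59 + -0.15 * 6 = -2.4900.
Sigmoid: P = 1 / (1 + exp(2.4900)) = 0.0766.

0.0766


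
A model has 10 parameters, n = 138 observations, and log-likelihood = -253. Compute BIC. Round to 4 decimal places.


Compute k*ln(n) = 10*ln(138) = 10*4.927254 = 49.272540.
Then -2*loglik = 506.
BIC = 49.272540 + 506 = 555.272540, which rounds to 555.2725.

555.2725


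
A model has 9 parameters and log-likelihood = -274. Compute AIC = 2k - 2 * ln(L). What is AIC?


AIC = 2k - 2*loglik = 2(9) - 2(-274).
= 18 + 548 = 566.

566


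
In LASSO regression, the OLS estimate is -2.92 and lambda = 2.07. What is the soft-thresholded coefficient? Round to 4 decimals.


Absolute value: |-2.92| = 2.92.
Compare to lambda = 2.07.
Since |beta| > lambda, coefficient = sign(beta)*(|beta| - lambda) = -0.8500.

-0.8500


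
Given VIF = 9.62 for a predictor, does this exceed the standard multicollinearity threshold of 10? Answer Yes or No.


The threshold is 10.
VIF = 9.62 is < 10.
Multicollinearity indication: No.

No


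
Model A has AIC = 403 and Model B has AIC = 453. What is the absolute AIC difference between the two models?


Absolute difference = |403 - 453| = 50.
The model with lower AIC (A) is preferred.

50


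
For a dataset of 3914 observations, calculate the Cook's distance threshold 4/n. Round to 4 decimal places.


Using the rule of thumb:
Threshold = 4 / 3914 = 0.0010.

0.0010


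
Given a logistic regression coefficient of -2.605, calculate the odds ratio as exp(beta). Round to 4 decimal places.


exp(-2.605) = 0.0739.
So the odds ratio is 0.0739.

0.0739


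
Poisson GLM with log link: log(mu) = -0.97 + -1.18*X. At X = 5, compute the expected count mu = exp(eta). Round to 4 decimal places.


eta = -0.97 + -1.18 * 5 = -6.8700.
mu = exp(-6.8700) = 0.0010.

0.0010


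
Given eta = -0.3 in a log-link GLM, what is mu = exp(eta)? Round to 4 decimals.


The inverse log link gives:
mu = exp(-0.3) = 0.7408.

0.7408


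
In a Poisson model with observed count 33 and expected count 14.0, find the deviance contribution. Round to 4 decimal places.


y/mu = 33/14.0 = 2.357143 (approx.), and ln(33/14.0) = 0.857450.
y * ln(y/mu) = 33 * 0.857450 = 28.295850.
y - mu = 19.0.
D = 2 * (28.295850 - 19.0) = 18.591700, which rounds to 18.5917.

18.5917


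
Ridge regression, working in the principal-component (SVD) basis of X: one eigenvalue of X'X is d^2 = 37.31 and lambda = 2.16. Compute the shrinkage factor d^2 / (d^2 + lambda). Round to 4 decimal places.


Compute the denominator: 37.31 + 2.16 = 39.4700.
Shrinkage factor = 37.31 / 39.4700 = 0.9453.

0.9453


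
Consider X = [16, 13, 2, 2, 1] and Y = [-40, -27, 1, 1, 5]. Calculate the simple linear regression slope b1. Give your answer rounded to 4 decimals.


The sample means are xbar = 6.8000 and ybar = -12.0000.
Compute S_xx = 202.8000 and S_xy = -574.0000.
Slope b1 = S_xy / S_xx = -574.0000 / 202.8000 = -2.8304.

-2.8304


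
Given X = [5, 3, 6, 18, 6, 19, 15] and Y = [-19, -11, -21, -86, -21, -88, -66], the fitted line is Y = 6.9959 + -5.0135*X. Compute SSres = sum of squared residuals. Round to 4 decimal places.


For each point, residual = actual - predicted.
Residuals: [-0.9284, -2.9554, 2.0851, -2.7529, 2.0851, 0.2606, 2.2066].
Sum of squared residuals = 30.8071.

30.8071


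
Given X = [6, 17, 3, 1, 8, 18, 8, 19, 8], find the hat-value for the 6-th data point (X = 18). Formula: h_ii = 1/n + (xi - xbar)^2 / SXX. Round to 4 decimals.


Mean of X: xbar = 9.7778.
SXX = 351.5556.
For X = 18: h = 1/9 + (18 - 9.7778)^2/351.5556 = 0.3034.

0.3034


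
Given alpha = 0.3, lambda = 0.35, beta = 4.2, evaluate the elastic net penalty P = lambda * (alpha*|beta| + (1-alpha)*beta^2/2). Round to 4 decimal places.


L1 component = 0.3 * |4.2| = 1.2600.
L2 component = 0.7 * 4.2^2 / 2 = 6.1740.
Penalty = 0.35 * (1.2600 + 6.1740) = 0.35 * 7.4340 = 2.6019.

2.6019


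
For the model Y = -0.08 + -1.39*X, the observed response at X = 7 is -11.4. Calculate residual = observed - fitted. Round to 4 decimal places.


Predicted = -0.08 + -1.39 * 7 = -9.8100.
Residual = -11.4 - -9.8100 = -1.5900.

-1.5900


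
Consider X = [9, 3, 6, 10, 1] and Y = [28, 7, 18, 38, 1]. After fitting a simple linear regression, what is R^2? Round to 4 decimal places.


The fitted line is Y = -4.1293 + 3.8844*X.
SSres = 22.0136, SStot = 909.2000.
R^2 = 1 - SSres/SStot = 0.9758.

0.9758


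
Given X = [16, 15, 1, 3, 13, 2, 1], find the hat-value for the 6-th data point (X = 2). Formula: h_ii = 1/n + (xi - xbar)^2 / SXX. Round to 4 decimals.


n = 7, xbar = 7.2857.
SXX = sum((xi - xbar)^2) = 293.4286.
h = 1/7 + (2 - 7.2857)^2 / 293.4286 = 0.2381.

0.2381


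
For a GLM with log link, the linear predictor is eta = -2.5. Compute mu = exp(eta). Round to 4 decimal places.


Apply the inverse link:
mu = e^-2.5 = 0.0821.

0.0821


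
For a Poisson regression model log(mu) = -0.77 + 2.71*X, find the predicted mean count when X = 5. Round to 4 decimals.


Compute eta = -0.77 + 2.71 * 5 = 12.7800.
Apply inverse link: mu = e^12.7800 = 355045.0636.

355045.0636


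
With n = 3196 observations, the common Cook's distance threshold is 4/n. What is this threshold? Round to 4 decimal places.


Cook's distance cutoff = 4/n = 4/3196.
= 0.0013.

0.0013


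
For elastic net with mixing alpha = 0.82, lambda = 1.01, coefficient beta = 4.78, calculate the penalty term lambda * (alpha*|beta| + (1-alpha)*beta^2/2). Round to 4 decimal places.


L1 component = 0.82 * |4.78| = 3.9196.
L2 component = 0.18 * 4.78^2 / 2 = 2.0564.
Penalty = 1.01 * (3.9196 + 2.0564) = 1.01 * 5.9760 = 6.0357.

6.0357


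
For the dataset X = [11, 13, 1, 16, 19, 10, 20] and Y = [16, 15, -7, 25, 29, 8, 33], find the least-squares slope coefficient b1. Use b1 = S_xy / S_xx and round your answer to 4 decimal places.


First compute the means: xbar = 12.8571, ybar = 17.0000.
Then S_xx = sum((xi - xbar)^2) = 250.8571.
S_xy = sum((xi - xbar)(yi - ybar)) = 525.0000.
b1 = S_xy / S_xx = 525.0000 / 250.8571 = 2.0928.

2.0928
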